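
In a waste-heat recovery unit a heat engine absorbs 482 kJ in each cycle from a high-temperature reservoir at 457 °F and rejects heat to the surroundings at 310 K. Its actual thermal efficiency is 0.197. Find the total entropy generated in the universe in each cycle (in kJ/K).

T_H = 457 °F → (457 − 32) × 5/9 = 236.11 °C = 509.26 K.
W = η·Q_H = 0.197 × 482 = 94.95 kJ, so Q_C = Q_H − W = 387.0 kJ.
Entropy balance on the reservoirs: −Q_H/T_H = -0.9465 kJ/K, +Q_C/T_C = 1.249 kJ/K.
ΔS_univ = −Q_H/T_H + Q_C/T_C = 0.3021 kJ/K (> 0, since η = 0.197 < η_Carnot = 0.391).

ΔS_univ ≈ 0.3021 kJ/K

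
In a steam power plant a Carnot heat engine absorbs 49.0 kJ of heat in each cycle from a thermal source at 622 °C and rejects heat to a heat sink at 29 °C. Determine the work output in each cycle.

T_H = 622 °C → 622 + 273.15 = 895.15 K.
T_C = 29 °C → 29 + 273.15 = 302.15 K.
For a reversible engine, η = 1 − T_C/T_H = 1 − 302.15/895.15 = 0.6625.
W = η·Q_H = 0.6625 × 49.0 = 32.5 kJ.

W ≈ 32.5 kJ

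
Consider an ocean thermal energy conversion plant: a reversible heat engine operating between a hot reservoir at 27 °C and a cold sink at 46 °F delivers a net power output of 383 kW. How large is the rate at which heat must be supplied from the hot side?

T_H = 27 °C → 27 + 273.15 = 300.15 K.
T_C = 46 °F → (46 − 32) × 5/9 = 7.78 °C = 280.93 K.
The Carnot efficiency is η = 1 − T_C/T_H = 1 − 280.93/300.15 = 0.0640.
Q_H = W/η = 383/0.0640 = 5980 kW.

Q̇_H ≈ 5980 kW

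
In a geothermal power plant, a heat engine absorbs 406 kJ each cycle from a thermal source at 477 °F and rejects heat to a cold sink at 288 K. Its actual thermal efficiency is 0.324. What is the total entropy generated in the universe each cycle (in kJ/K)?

ΔS_univ ≈ 0.173 kJ/K

T_H = 477 °F → (477 − 32) × 5/9 = 247.22 °C = 520.37 K.
W = η·Q_H = 0.324 × 406 = 131.5 kJ, so Q_C = Q_H − W = 274.5 kJ.
Entropy balance on the reservoirs: −Q_H/T_H = -0.7802 kJ/K, +Q_C/T_C = 0.9530 kJ/K.
ΔS_univ = −Q_H/T_H + Q_C/T_C = 0.173 kJ/K (> 0, since η = 0.324 < η_Carnot = 0.447).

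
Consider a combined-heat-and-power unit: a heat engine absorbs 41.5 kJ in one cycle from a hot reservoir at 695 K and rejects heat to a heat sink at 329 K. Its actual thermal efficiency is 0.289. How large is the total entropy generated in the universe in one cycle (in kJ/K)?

ΔS_univ ≈ 0.02997 kJ/K

W = η·Q_H = 0.289 × 41.5 = 11.99 kJ, so Q_C = Q_H − W = 29.51 kJ.
The hot reservoir loses entropy Q_H/T_H = 41.5/695.00 = 0.05971 kJ/K; the cold reservoir gains Q_C/T_C = 29.51/329.00 = 0.08969 kJ/K.
ΔS_univ = −Q_H/T_H + Q_C/T_C = 0.02997 kJ/K (> 0, since η = 0.289 < η_Carnot = 0.527).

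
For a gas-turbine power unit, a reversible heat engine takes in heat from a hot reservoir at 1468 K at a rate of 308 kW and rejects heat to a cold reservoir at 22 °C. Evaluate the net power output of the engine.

Ẇ ≈ 246 kW

T_C = 22 °C → 22 + 273.15 = 295.15 K.
Since the cycle is reversible, η = 1 − T_C/T_H = 1 − 295.15/1468.00 = 0.7989.
W = η·Q_H = 0.7989 × 308 = 246 kW.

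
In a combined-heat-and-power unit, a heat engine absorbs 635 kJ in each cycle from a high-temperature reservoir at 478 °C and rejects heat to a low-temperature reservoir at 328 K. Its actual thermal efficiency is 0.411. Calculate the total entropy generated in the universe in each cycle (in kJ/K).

T_H = 478 °C → 478 + 273.15 = 751.15 K.
W = η·Q_H = 0.411 × 635 = 261.0 kJ, so Q_C = Q_H − W = 374.0 kJ.
The hot reservoir loses entropy Q_H/T_H = 635/751.15 = 0.8454 kJ/K; the cold reservoir gains Q_C/T_C = 374.0/328.00 = 1.140 kJ/K.
ΔS_univ = −Q_H/T_H + Q_C/T_C = 0.295 kJ/K (> 0, since η = 0.411 < η_Carnot = 0.563).

ΔS_univ ≈ 0.295 kJ/K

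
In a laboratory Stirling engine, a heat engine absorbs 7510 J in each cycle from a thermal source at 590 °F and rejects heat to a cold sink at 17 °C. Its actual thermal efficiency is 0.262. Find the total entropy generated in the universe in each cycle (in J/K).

ΔS_univ ≈ 6.22 J/K

T_H = 590 °F → (590 − 32) × 5/9 = 310.00 °C = 583.15 K.
T_C = 17 °C → 17 + 273.15 = 290.15 K.
W = η·Q_H = 0.262 × 7510 = 1968 J, so Q_C = Q_H − W = 5542 J.
The hot reservoir loses entropy Q_H/T_H = 7510/583.15 = 12.88 J/K; the cold reservoir gains Q_C/T_C = 5542/290.15 = 19.10 J/K.
ΔS_univ = −Q_H/T_H + Q_C/T_C = 6.22 J/K (> 0, since η = 0.262 < η_Carnot = 0.502).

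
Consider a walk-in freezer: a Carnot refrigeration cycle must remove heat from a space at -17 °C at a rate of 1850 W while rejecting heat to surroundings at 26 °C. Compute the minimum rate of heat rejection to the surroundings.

Q̇_H ≈ 2160 W

T_H = 26 °C → 26 + 273.15 = 299.15 K.
T_C = -17 °C → -17 + 273.15 = 256.15 K.
For a reversible cycle Q_H/Q_C = T_H/T_C, so Q_H = Q_C·T_H/T_C = 1850 × 299.15/256.15 = 2160 W.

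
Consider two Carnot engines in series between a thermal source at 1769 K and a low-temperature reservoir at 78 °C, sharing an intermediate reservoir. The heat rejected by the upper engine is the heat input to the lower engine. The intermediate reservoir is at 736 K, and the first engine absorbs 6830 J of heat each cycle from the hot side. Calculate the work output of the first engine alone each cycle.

T_C = 78 °C → 78 + 273.15 = 351.15 K.
First-stage efficiency η₁ = 1 − T_m/T_H = 1 − 736.00/1769.00 = 0.5839.
W₁ = η₁·Q_H = 0.5839 × 6830 = 3988 J.

W₁ ≈ 3988 J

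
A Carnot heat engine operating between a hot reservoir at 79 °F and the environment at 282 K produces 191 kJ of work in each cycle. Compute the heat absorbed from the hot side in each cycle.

Q_H ≈ 3311 kJ

T_H = 79 °F → (79 − 32) × 5/9 = 26.11 °C = 299.26 K.
Since the cycle is reversible, η = 1 − T_C/T_H = 1 − 282.00/299.26 = 0.0577.
Q_H = W/η = 191/0.0577 = 3311 kJ.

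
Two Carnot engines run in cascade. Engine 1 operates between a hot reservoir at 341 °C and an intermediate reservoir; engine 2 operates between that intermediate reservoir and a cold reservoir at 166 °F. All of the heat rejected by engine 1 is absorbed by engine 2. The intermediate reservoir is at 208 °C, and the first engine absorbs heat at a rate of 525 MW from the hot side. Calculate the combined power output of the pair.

Ẇ_total ≈ 228 MW

T_H = 341 °C → 341 + 273.15 = 614.15 K.
T_C = 166 °F → (166 − 32) × 5/9 = 74.44 °C = 347.59 K.
Two reversible stages in series are equivalent to a single Carnot engine between T_H and T_C, so η_total = 1 − T_C/T_H = 1 − 347.59/614.15 = 0.4340.
W_total = η_total · Q_H = 0.4340 × 525 = 228 MW.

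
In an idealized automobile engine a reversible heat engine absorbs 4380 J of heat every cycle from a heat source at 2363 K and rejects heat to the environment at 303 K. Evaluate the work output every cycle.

The Carnot efficiency is η = 1 − T_C/T_H = 1 − 303.00/2363.00 = 0.8718.
W = η·Q_H = 0.8718 × 4380 = 3820 J.

W ≈ 3820 J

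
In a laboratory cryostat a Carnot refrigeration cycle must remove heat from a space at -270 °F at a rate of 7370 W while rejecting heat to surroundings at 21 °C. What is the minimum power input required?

Ẇ_in ≈ 13200 W

T_H = 21 °C → 21 + 273.15 = 294.15 K.
T_C = -270 °F → (-270 − 32) × 5/9 = -167.78 °C = 105.37 K.
For a reversible refrigerator, COP_R = T_C/(T_H − T_C) = 105.37/188.78 = 0.5582.
W = Q_C/COP_R = 7370/0.5582 = 13200 W.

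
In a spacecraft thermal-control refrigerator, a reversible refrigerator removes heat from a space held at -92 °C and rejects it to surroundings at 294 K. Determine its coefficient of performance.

COP_R ≈ 1.605

T_C = -92 °C → -92 + 273.15 = 181.15 K.
Carnot COP: COP_R = T_C/(T_H − T_C) = 181.15/(294.00 − 181.15) = 1.605.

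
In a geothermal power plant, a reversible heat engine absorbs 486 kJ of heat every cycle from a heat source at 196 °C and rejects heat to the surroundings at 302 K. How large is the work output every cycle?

T_H = 196 °C → 196 + 273.15 = 469.15 K.
η_rev = 1 − T_C/T_H = 1 − 302.00/469.15 = 0.3563.
W = η·Q_H = 0.3563 × 486 = 173 kJ.

W ≈ 173 kJ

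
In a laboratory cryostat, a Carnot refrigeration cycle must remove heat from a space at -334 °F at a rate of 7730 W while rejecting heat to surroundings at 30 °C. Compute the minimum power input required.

T_H = 30 °C → 30 + 273.15 = 303.15 K.
T_C = -334 °F → (-334 − 32) × 5/9 = -203.33 °C = 69.82 K.
The reversible coefficient of performance is COP_R = T_C/(T_H − T_C) = 69.82/233.33 = 0.2992.
W = Q_C/COP_R = 7730/0.2992 = 25800 W.

Ẇ_in ≈ 25800 W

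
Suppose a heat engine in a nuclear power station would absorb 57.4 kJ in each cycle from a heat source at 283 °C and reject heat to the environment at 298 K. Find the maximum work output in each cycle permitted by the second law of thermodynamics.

W_max ≈ 26.64 kJ

T_H = 283 °C → 283 + 273.15 = 556.15 K.
The second-law ceiling is the Carnot efficiency, η_max = 1 − T_C/T_H = 1 − 298.00/556.15 = 0.4642.
W_max = η_max · Q_H = 0.4642 × 57.4 = 26.64 kJ.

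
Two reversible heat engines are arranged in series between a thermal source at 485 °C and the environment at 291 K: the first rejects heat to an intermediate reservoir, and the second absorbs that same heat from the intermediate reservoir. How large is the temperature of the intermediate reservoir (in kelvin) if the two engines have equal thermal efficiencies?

T_H = 485 °C → 485 + 273.15 = 758.15 K.
Equal efficiencies require 1 − T_m/T_H = 1 − T_C/T_m, i.e. T_m/T_H = T_C/T_m, so T_m = √(T_H·T_C) = √(758.15 × 291.00) = 470 K.

T_m ≈ 470 K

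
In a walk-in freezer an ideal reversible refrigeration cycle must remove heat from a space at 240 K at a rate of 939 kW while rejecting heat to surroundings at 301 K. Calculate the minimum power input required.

COP_R = T_C/(T_H − T_C) = 240.00/61.00 = 3.9344.
W = Q_C/COP_R = 939/3.9344 = 239 kW.

Ẇ_in ≈ 239 kW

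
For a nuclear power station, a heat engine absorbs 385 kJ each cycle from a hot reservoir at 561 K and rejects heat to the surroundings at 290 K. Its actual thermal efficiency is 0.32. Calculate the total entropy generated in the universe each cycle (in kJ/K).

W = η·Q_H = 0.32 × 385 = 123.2 kJ, so Q_C = Q_H − W = 261.8 kJ.
Entropy balance on the reservoirs: −Q_H/T_H = -0.6863 kJ/K, +Q_C/T_C = 0.9028 kJ/K.
ΔS_univ = −Q_H/T_H + Q_C/T_C = 0.216 kJ/K (> 0, since η = 0.32 < η_Carnot = 0.483).

ΔS_univ ≈ 0.216 kJ/K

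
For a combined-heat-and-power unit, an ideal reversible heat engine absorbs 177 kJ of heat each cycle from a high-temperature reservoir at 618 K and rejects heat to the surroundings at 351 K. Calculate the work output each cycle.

Since the cycle is reversible, η = 1 − T_C/T_H = 1 − 351.00/618.00 = 0.4320.
W = η·Q_H = 0.4320 × 177 = 76.47 kJ.

W ≈ 76.47 kJ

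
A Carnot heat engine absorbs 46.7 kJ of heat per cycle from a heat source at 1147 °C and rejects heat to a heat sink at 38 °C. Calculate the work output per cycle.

W ≈ 36.5 kJ

T_H = 1147 °C → 1147 + 273.15 = 1420.15 K.
T_C = 38 °C → 38 + 273.15 = 311.15 K.
Since the cycle is reversible, η = 1 − T_C/T_H = 1 − 311.15/1420.15 = 0.7809.
W = η·Q_H = 0.7809 × 46.7 = 36.5 kJ.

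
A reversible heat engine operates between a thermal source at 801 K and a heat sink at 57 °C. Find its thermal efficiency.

T_C = 57 °C → 57 + 273.15 = 330.15 K.
Carnot efficiency: η = 1 − T_C/T_H = 1 − 330.15/801.00 = 0.588.

η ≈ 0.588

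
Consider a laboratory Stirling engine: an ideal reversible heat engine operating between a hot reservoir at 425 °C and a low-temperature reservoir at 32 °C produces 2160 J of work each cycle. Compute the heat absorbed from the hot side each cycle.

Q_H ≈ 3840 J

T_H = 425 °C → 425 + 273.15 = 698.15 K.
T_C = 32 °C → 32 + 273.15 = 305.15 K.
Carnot efficiency: η = 1 − T_C/T_H = 1 − 305.15/698.15 = 0.5629.
Q_H = W/η = 2160/0.5629 = 3840 J.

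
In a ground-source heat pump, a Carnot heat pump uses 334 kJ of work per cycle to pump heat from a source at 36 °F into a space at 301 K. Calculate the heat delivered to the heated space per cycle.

T_C = 36 °F → (36 − 32) × 5/9 = 2.22 °C = 275.37 K.
COP_HP = T_H/(T_H − T_C) = 301.00/25.63 = 11.7451.
Q_H = COP_HP · W = 11.7451 × 334 = 3920 kJ.

Q_H ≈ 3920 kJ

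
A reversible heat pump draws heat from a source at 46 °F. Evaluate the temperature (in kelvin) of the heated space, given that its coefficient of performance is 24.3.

T_H ≈ 293 K

T_C = 46 °F → (46 − 32) × 5/9 = 7.78 °C = 280.93 K.
COP_HP = T_H/(T_H − T_C) ⇒ T_H = T_C·COP_HP/(COP_HP − 1) = 280.93 × 24.3/(24.3 − 1) = 293 K.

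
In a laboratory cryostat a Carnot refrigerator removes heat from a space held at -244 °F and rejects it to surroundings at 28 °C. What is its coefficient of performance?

T_H = 28 °C → 28 + 273.15 = 301.15 K.
T_C = -244 °F → (-244 − 32) × 5/9 = -153.33 °C = 119.82 K.
Carnot COP: COP_R = T_C/(T_H − T_C) = 119.82/(301.15 − 119.82) = 0.661.

COP_R ≈ 0.661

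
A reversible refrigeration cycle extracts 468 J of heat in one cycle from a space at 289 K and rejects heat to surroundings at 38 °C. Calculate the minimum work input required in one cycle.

W_in ≈ 35.87 J

T_H = 38 °C → 38 + 273.15 = 311.15 K.
COP_R = T_C/(T_H − T_C) = 289.00/22.15 = 13.0474.
W = Q_C/COP_R = 468/13.0474 = 35.87 J.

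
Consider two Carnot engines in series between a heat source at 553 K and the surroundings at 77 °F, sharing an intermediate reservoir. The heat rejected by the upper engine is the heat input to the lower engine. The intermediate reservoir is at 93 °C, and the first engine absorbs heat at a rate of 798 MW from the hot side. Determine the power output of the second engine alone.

T_C = 77 °F → (77 − 32) × 5/9 = 25.00 °C = 298.15 K.
T_m = 93 °C → 93 + 273.15 = 366.15 K.
Heat entering the second stage: Q_m = Q_H·(T_m/T_H) = 798 × 366.15/553.00 = 528.4 MW.
Second-stage efficiency η₂ = 1 − T_C/T_m = 1 − 298.15/366.15 = 0.1857, so W₂ = η₂·Q_m = 98.13 MW.

Ẇ₂ ≈ 98.13 MW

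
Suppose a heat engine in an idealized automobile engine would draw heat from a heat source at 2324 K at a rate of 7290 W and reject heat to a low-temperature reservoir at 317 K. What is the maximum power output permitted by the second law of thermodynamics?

Ẇ_max ≈ 6296 W

The second-law ceiling is the Carnot efficiency, η_max = 1 − T_C/T_H = 1 − 317.00/2324.00 = 0.8636.
W_max = η_max · Q_H = 0.8636 × 7290 = 6296 W.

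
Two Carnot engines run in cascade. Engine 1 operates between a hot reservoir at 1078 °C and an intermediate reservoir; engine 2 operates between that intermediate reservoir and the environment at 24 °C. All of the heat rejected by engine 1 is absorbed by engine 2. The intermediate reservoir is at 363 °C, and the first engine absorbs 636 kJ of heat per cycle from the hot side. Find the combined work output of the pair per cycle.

T_H = 1078 °C → 1078 + 273.15 = 1351.15 K.
T_C = 24 °C → 24 + 273.15 = 297.15 K.
Two reversible stages in series are equivalent to a single Carnot engine between T_H and T_C, so η_total = 1 − T_C/T_H = 1 − 297.15/1351.15 = 0.7801.
W_total = η_total · Q_H = 0.7801 × 636 = 496 kJ.

W_total ≈ 496 kJ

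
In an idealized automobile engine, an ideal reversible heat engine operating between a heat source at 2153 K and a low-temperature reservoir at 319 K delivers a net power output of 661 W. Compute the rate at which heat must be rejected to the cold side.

Q̇_C ≈ 115 W

Since the cycle is reversible, η = 1 − T_C/T_H = 1 − 319.00/2153.00 = 0.8518.
Since Q_C/Q_H = T_C/T_H and Q_H = W/η, Q_C = W·T_C/(T_H − T_C) = 661 × 319.00/1834.00 = 115 W.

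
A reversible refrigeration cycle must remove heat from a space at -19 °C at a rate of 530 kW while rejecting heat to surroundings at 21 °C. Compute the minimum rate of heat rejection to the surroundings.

T_H = 21 °C → 21 + 273.15 = 294.15 K.
T_C = -19 °C → -19 + 273.15 = 254.15 K.
For a reversible cycle Q_H/Q_C = T_H/T_C, so Q_H = Q_C·T_H/T_C = 530 × 294.15/254.15 = 613 kW.

Q̇_H ≈ 613 kW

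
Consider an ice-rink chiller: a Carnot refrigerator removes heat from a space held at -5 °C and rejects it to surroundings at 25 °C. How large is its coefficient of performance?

T_H = 25 °C → 25 + 273.15 = 298.15 K.
T_C = -5 °C → -5 + 273.15 = 268.15 K.
The reversible coefficient of performance is COP_R = T_C/(T_H − T_C) = 268.15/(298.15 − 268.15) = 8.94.

COP_R ≈ 8.94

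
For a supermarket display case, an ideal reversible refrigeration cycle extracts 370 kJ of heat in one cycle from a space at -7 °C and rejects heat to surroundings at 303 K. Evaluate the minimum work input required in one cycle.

T_C = -7 °C → -7 + 273.15 = 266.15 K.
COP_R = T_C/(T_H − T_C) = 266.15/36.85 = 7.2225.
W = Q_C/COP_R = 370/7.2225 = 51.2 kJ.

W_in ≈ 51.2 kJ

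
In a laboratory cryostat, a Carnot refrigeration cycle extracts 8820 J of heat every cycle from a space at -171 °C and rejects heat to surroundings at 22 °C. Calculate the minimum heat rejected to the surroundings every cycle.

Q_H ≈ 25480 J

T_H = 22 °C → 22 + 273.15 = 295.15 K.
T_C = -171 °C → -171 + 273.15 = 102.15 K.
For a reversible cycle Q_H/Q_C = T_H/T_C, so Q_H = Q_C·T_H/T_C = 8820 × 295.15/102.15 = 25480 J.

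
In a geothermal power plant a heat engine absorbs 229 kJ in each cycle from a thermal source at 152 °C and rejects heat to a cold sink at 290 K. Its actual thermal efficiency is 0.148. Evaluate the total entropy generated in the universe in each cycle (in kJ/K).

T_H = 152 °C → 152 + 273.15 = 425.15 K.
W = η·Q_H = 0.148 × 229 = 33.89 kJ, so Q_C = Q_H − W = 195.1 kJ.
The hot reservoir loses entropy Q_H/T_H = 229/425.15 = 0.5386 kJ/K; the cold reservoir gains Q_C/T_C = 195.1/290.00 = 0.6728 kJ/K.
ΔS_univ = −Q_H/T_H + Q_C/T_C = 0.1342 kJ/K (> 0, since η = 0.148 < η_Carnot = 0.318).

ΔS_univ ≈ 0.1342 kJ/K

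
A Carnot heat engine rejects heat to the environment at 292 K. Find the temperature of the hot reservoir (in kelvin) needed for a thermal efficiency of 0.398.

From η = 1 − T_C/T_H, solving for T_H gives T_H = T_C/(1 − η) = 292.00/(1 − 0.398) = 485 K.

T_H ≈ 485 K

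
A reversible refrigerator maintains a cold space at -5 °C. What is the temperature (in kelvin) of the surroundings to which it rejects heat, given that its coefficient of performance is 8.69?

T_C = -5 °C → -5 + 273.15 = 268.15 K.
COP_R = T_C/(T_H − T_C) ⇒ T_H = T_C·(1 + 1/COP_R) = 268.15 × (1 + 1/8.69) = 299 K.

T_H ≈ 299 K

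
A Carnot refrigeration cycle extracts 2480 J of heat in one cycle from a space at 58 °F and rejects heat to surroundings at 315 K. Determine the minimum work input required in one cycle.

W_in ≈ 236 J

T_C = 58 °F → (58 − 32) × 5/9 = 14.44 °C = 287.59 K.
Carnot COP: COP_R = T_C/(T_H − T_C) = 287.59/27.41 = 10.4940.
W = Q_C/COP_R = 2480/10.4940 = 236 J.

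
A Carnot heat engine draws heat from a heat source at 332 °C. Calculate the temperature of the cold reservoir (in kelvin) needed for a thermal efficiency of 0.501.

T_H = 332 °C → 332 + 273.15 = 605.15 K.
From η = 1 − T_C/T_H, T_C = T_H·(1 − η) = 605.15 × (1 − 0.501) = 302.0 K.

T_C ≈ 302.0 K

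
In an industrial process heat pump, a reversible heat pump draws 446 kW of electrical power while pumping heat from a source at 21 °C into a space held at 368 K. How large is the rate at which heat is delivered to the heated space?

T_C = 21 °C → 21 + 273.15 = 294.15 K.
Reversible heating COP: COP_HP = T_H/(T_H − T_C) = 368.00/73.85 = 4.9831.
Q_H = COP_HP · W = 4.9831 × 446 = 2220 kW.

Q̇_H ≈ 2220 kW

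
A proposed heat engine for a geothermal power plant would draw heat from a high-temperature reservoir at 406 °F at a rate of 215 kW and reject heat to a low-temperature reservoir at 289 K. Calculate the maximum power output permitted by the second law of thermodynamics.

T_H = 406 °F → (406 − 32) × 5/9 = 207.78 °C = 480.93 K.
No engine can exceed the Carnot limit: η_max = 1 − T_C/T_H = 1 − 289.00/480.93 = 0.3991.
W_max = η_max · Q_H = 0.3991 × 215 = 85.8 kW.

Ẇ_max ≈ 85.8 kW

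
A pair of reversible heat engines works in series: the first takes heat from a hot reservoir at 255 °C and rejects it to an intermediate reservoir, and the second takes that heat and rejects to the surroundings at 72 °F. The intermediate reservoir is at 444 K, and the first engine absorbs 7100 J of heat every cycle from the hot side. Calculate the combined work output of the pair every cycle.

T_H = 255 °C → 255 + 273.15 = 528.15 K.
T_C = 72 °F → (72 − 32) × 5/9 = 22.22 °C = 295.37 K.
Two reversible stages in series are equivalent to a single Carnot engine between T_H and T_C, so η_total = 1 − T_C/T_H = 1 − 295.37/528.15 = 0.4407.
W_total = η_total · Q_H = 0.4407 × 7100 = 3130 J.

W_total ≈ 3130 J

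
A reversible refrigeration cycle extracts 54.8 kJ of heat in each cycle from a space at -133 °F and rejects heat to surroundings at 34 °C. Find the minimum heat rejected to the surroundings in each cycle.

Q_H ≈ 92.75 kJ

T_H = 34 °C → 34 + 273.15 = 307.15 K.
T_C = -133 °F → (-133 − 32) × 5/9 = -91.67 °C = 181.48 K.
For a reversible cycle Q_H/Q_C = T_H/T_C, so Q_H = Q_C·T_H/T_C = 54.8 × 307.15/181.48 = 92.75 kJ.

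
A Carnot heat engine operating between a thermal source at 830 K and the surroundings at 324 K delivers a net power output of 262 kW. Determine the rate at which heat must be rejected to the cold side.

Since the cycle is reversible, η = 1 − T_C/T_H = 1 − 324.00/830.00 = 0.6096.
Since Q_C/Q_H = T_C/T_H and Q_H = W/η, Q_C = W·T_C/(T_H − T_C) = 262 × 324.00/506.00 = 167.8 kW.

Q̇_C ≈ 167.8 kW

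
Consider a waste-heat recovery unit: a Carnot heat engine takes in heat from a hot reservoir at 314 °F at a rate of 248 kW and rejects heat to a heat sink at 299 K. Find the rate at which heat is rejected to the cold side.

T_H = 314 °F → (314 − 32) × 5/9 = 156.67 °C = 429.82 K.
For a reversible engine, η = 1 − T_C/T_H = 1 − 299.00/429.82 = 0.3044.
For a reversible cycle Q_C/Q_H = T_C/T_H, so Q_C = 248 × 299.00/429.82 = 172.5 kW.

Q̇_C ≈ 172.5 kW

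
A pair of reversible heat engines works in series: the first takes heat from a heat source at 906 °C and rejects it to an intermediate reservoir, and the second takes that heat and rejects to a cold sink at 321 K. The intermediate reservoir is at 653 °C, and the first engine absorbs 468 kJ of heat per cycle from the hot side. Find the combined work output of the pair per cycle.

T_H = 906 °C → 906 + 273.15 = 1179.15 K.
Two reversible stages in series are equivalent to a single Carnot engine between T_H and T_C, so η_total = 1 − T_C/T_H = 1 − 321.00/1179.15 = 0.7278.
W_total = η_total · Q_H = 0.7278 × 468 = 341 kJ.

W_total ≈ 341 kJ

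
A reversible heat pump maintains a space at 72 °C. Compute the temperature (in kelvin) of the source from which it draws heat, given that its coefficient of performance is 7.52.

T_C ≈ 299 K

T_H = 72 °C → 72 + 273.15 = 345.15 K.
COP_HP = T_H/(T_H − T_C) ⇒ T_C = T_H·(COP_HP − 1)/COP_HP = 345.15 × (7.52 − 1)/7.52 = 299 K.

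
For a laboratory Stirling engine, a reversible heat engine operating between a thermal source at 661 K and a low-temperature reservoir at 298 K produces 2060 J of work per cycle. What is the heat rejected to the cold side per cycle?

Q_C ≈ 1690 J

Since the cycle is reversible, η = 1 − T_C/T_H = 1 − 298.00/661.00 = 0.5492.
Since Q_C/Q_H = T_C/T_H and Q_H = W/η, Q_C = W·T_C/(T_H − T_C) = 2060 × 298.00/363.00 = 1690 J.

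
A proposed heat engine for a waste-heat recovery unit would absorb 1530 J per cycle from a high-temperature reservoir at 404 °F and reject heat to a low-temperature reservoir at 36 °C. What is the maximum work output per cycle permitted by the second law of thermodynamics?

T_H = 404 °F → (404 − 32) × 5/9 = 206.67 °C = 479.82 K.
T_C = 36 °C → 36 + 273.15 = 309.15 K.
No engine can exceed the Carnot limit: η_max = 1 − T_C/T_H = 1 − 309.15/479.82 = 0.3557.
W_max = η_max · Q_H = 0.3557 × 1530 = 544.2 J.

W_max ≈ 544.2 J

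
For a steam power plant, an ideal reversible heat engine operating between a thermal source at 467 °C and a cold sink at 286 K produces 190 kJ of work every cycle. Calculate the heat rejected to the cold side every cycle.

Q_C ≈ 120 kJ

T_H = 467 °C → 467 + 273.15 = 740.15 K.
Since the cycle is reversible, η = 1 − T_C/T_H = 1 − 286.00/740.15 = 0.6136.
Since Q_C/Q_H = T_C/T_H and Q_H = W/η, Q_C = W·T_C/(T_H − T_C) = 190 × 286.00/454.15 = 120 kJ.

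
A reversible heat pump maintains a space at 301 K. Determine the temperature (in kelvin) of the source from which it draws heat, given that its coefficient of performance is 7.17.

T_C ≈ 259 K

COP_HP = T_H/(T_H − T_C) ⇒ T_C = T_H·(COP_HP − 1)/COP_HP = 301.00 × (7.17 − 1)/7.17 = 259 K.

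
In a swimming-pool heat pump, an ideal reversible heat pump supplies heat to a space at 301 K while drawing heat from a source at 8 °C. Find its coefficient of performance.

T_C = 8 °C → 8 + 273.15 = 281.15 K.
For a reversible heat pump, COP_HP = T_H/(T_H − T_C) = 301.00/(301.00 − 281.15) = 15.2.

COP_HP ≈ 15.2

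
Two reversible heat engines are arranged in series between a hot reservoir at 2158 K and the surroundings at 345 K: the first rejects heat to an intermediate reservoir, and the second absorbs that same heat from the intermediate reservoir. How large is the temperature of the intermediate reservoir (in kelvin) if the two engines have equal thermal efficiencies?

T_m ≈ 863 K

Equal efficiencies require 1 − T_m/T_H = 1 − T_C/T_m, i.e. T_m/T_H = T_C/T_m, so T_m = √(T_H·T_C) = √(2158.00 × 345.00) = 863 K.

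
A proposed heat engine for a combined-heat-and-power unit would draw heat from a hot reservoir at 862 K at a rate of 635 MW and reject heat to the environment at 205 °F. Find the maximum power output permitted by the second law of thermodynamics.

Ẇ_max ≈ 363 MW

T_C = 205 °F → (205 − 32) × 5/9 = 96.11 °C = 369.26 K.
The upper bound on efficiency is η_max = 1 − T_C/T_H = 1 − 369.26/862.00 = 0.5716.
W_max = η_max · Q_H = 0.5716 × 635 = 363 MW.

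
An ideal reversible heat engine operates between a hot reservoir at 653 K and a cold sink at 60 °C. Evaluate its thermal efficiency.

T_C = 60 °C → 60 + 273.15 = 333.15 K.
For a reversible engine, η = 1 − T_C/T_H = 1 − 333.15/653.00 = 0.4898.

η ≈ 0.4898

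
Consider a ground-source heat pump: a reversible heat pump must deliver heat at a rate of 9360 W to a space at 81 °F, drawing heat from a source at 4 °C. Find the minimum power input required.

Ẇ_in ≈ 724 W

T_H = 81 °F → (81 − 32) × 5/9 = 27.22 °C = 300.37 K.
T_C = 4 °C → 4 + 273.15 = 277.15 K.
For a reversible heat pump, COP_HP = T_H/(T_H − T_C) = 300.37/23.22 = 12.9347.
W = Q_H/COP_HP = 9360/12.9347 = 724 W.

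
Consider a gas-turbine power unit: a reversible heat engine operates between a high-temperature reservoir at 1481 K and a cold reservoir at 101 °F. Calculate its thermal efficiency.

η ≈ 0.7897

T_C = 101 °F → (101 − 32) × 5/9 = 38.33 °C = 311.48 K.
Carnot efficiency: η = 1 − T_C/T_H = 1 − 311.48/1481.00 = 0.7897.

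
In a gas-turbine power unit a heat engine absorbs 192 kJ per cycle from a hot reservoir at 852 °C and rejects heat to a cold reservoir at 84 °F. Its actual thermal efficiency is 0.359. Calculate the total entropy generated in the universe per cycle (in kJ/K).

T_H = 852 °C → 852 + 273.15 = 1125.15 K.
T_C = 84 °F → (84 − 32) × 5/9 = 28.89 °C = 302.04 K.
W = η·Q_H = 0.359 × 192 = 68.93 kJ, so Q_C = Q_H − W = 123.1 kJ.
Reservoir entropy changes: ΔS_H = −Q_H/T_H = −192/1125.15 = -0.1706 kJ/K and ΔS_C = +Q_C/T_C = 123.1/302.04 = 0.4075 kJ/K.
ΔS_univ = −Q_H/T_H + Q_C/T_C = 0.237 kJ/K (> 0, since η = 0.359 < η_Carnot = 0.732).

ΔS_univ ≈ 0.237 kJ/K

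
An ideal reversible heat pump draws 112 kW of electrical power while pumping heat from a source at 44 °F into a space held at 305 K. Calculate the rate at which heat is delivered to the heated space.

Q̇_H ≈ 1360 kW

T_C = 44 °F → (44 − 32) × 5/9 = 6.67 °C = 279.82 K.
Reversible heating COP: COP_HP = T_H/(T_H − T_C) = 305.00/25.18 = 12.1112.
Q_H = COP_HP · W = 12.1112 × 112 = 1360 kW.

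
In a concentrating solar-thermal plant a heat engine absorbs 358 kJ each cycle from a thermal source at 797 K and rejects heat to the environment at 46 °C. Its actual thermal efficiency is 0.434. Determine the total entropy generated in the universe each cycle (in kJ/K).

T_C = 46 °C → 46 + 273.15 = 319.15 K.
W = η·Q_H = 0.434 × 358 = 155.4 kJ, so Q_C = Q_H − W = 202.6 kJ.
Reservoir entropy changes: ΔS_H = −Q_H/T_H = −358/797.00 = -0.4492 kJ/K and ΔS_C = +Q_C/T_C = 202.6/319.15 = 0.6349 kJ/K.
ΔS_univ = −Q_H/T_H + Q_C/T_C = 0.186 kJ/K (> 0, since η = 0.434 < η_Carnot = 0.600).

ΔS_univ ≈ 0.186 kJ/K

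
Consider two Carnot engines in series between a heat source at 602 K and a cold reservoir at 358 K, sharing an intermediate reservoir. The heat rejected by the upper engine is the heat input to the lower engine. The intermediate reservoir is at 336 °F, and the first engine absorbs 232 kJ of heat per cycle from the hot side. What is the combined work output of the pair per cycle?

W_total ≈ 94.0 kJ

Two reversible stages in series are equivalent to a single Carnot engine between T_H and T_C, so η_total = 1 − T_C/T_H = 1 − 358.00/602.00 = 0.4053.
W_total = η_total · Q_H = 0.4053 × 232 = 94.0 kJ.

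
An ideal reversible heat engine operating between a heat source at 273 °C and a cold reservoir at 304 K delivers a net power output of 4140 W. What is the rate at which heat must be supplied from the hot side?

Q̇_H ≈ 9340 W

T_H = 273 °C → 273 + 273.15 = 546.15 K.
η_rev = 1 − T_C/T_H = 1 − 304.00/546.15 = 0.4434.
Q_H = W/η = 4140/0.4434 = 9340 W.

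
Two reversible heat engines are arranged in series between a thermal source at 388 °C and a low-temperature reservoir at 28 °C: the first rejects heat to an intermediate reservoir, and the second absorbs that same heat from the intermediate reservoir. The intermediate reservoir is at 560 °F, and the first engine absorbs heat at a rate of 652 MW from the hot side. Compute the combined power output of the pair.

Ẇ_total ≈ 355.0 MW

T_H = 388 °C → 388 + 273.15 = 661.15 K.
T_C = 28 °C → 28 + 273.15 = 301.15 K.
Two reversible stages in series are equivalent to a single Carnot engine between T_H and T_C, so η_total = 1 − T_C/T_H = 1 − 301.15/661.15 = 0.5445.
W_total = η_total · Q_H = 0.5445 × 652 = 355.0 MW.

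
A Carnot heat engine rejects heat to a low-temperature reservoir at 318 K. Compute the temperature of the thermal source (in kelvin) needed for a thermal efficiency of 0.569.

T_H ≈ 738 K

From η = 1 − T_C/T_H, solving for T_H gives T_H = T_C/(1 − η) = 318.00/(1 − 0.569) = 738 K.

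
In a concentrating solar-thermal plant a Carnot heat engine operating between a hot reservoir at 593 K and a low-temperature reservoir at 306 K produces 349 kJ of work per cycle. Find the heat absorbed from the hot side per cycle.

The Carnot efficiency is η = 1 − T_C/T_H = 1 − 306.00/593.00 = 0.4840.
Q_H = W/η = 349/0.4840 = 721 kJ.

Q_H ≈ 721 kJ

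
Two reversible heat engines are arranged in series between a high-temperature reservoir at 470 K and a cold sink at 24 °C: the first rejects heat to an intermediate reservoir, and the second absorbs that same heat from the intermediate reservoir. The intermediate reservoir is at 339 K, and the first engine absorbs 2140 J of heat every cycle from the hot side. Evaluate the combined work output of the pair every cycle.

T_C = 24 °C → 24 + 273.15 = 297.15 K.
Two reversible stages in series are equivalent to a single Carnot engine between T_H and T_C, so η_total = 1 − T_C/T_H = 1 − 297.15/470.00 = 0.3678.
W_total = η_total · Q_H = 0.3678 × 2140 = 787 J.

W_total ≈ 787 J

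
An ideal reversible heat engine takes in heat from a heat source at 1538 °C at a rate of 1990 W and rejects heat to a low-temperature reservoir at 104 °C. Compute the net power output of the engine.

Ẇ ≈ 1580 W

T_H = 1538 °C → 1538 + 273.15 = 1811.15 K.
T_C = 104 °C → 104 + 273.15 = 377.15 K.
η_rev = 1 − T_C/T_H = 1 − 377.15/1811.15 = 0.7918.
W = η·Q_H = 0.7918 × 1990 = 1580 W.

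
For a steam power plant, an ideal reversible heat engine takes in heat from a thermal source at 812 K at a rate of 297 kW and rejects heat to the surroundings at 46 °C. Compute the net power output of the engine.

T_C = 46 °C → 46 + 273.15 = 319.15 K.
For a reversible engine, η = 1 − T_C/T_H = 1 − 319.15/812.00 = 0.6070.
W = η·Q_H = 0.6070 × 297 = 180 kW.

Ẇ ≈ 180 kW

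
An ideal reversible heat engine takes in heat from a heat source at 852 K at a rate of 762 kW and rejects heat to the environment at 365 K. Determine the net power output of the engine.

η_rev = 1 − T_C/T_H = 1 − 365.00/852.00 = 0.5716.
W = η·Q_H = 0.5716 × 762 = 436 kW.

Ẇ ≈ 436 kW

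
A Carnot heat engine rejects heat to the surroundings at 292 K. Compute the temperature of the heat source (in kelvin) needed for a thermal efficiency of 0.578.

T_H ≈ 692 K

From η = 1 − T_C/T_H, solving for T_H gives T_H = T_C/(1 − η) = 292.00/(1 − 0.578) = 692 K.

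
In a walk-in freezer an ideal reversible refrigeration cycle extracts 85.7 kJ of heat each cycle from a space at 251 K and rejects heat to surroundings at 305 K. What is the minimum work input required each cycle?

W_in ≈ 18.4 kJ

The reversible coefficient of performance is COP_R = T_C/(T_H − T_C) = 251.00/54.00 = 4.6481.
W = Q_C/COP_R = 85.7/4.6481 = 18.4 kJ.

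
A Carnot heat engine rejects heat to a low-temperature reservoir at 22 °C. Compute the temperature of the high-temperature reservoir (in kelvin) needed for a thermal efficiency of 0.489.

T_H ≈ 577.6 K

T_C = 22 °C → 22 + 273.15 = 295.15 K.
From η = 1 − T_C/T_H, solving for T_H gives T_H = T_C/(1 − η) = 295.15/(1 − 0.489) = 577.6 K.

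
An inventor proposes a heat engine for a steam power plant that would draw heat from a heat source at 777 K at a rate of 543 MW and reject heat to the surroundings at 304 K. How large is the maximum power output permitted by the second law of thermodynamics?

Ẇ_max ≈ 331 MW

No engine can exceed the Carnot limit: η_max = 1 − T_C/T_H = 1 − 304.00/777.00 = 0.6088.
W_max = η_max · Q_H = 0.6088 × 543 = 331 MW.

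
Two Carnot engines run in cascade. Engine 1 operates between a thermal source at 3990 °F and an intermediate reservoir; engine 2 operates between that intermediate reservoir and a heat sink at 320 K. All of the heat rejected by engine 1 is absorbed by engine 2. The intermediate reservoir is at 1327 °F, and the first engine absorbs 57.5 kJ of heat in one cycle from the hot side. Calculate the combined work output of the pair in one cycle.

W_total ≈ 50.06 kJ

T_H = 3990 °F → (3990 − 32) × 5/9 = 2198.89 °C = 2472.04 K.
Two reversible stages in series are equivalent to a single Carnot engine between T_H and T_C, so η_total = 1 − T_C/T_H = 1 − 320.00/2472.04 = 0.8706.
W_total = η_total · Q_H = 0.8706 × 57.5 = 50.06 kJ.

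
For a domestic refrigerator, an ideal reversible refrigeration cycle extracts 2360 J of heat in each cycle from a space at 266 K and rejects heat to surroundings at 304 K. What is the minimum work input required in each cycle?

COP_R = T_C/(T_H − T_C) = 266.00/38.00 = 7.0000.
W = Q_C/COP_R = 2360/7.0000 = 337 J.

W_in ≈ 337 J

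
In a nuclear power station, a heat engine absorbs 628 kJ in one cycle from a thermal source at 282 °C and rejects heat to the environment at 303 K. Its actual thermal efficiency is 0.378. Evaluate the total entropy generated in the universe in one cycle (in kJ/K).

ΔS_univ ≈ 0.158 kJ/K

T_H = 282 °C → 282 + 273.15 = 555.15 K.
W = η·Q_H = 0.378 × 628 = 237.4 kJ, so Q_C = Q_H − W = 390.6 kJ.
Entropy balance on the reservoirs: −Q_H/T_H = -1.131 kJ/K, +Q_C/T_C = 1.289 kJ/K.
ΔS_univ = −Q_H/T_H + Q_C/T_C = 0.158 kJ/K (> 0, since η = 0.378 < η_Carnot = 0.454).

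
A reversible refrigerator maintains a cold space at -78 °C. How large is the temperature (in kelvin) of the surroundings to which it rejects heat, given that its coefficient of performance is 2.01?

T_C = -78 °C → -78 + 273.15 = 195.15 K.
COP_R = T_C/(T_H − T_C) ⇒ T_H = T_C·(1 + 1/COP_R) = 195.15 × (1 + 1/2.01) = 292 K.

T_H ≈ 292 K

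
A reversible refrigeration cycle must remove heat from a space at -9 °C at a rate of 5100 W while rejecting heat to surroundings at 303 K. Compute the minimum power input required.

T_C = -9 °C → -9 + 273.15 = 264.15 K.
COP_R = T_C/(T_H − T_C) = 264.15/38.85 = 6.7992.
W = Q_C/COP_R = 5100/6.7992 = 750 W.

Ẇ_in ≈ 750 W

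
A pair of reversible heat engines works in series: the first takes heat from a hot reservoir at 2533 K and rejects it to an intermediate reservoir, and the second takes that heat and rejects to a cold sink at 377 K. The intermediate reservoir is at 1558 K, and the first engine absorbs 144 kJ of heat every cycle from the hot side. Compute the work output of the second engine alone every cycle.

Heat entering the second stage: Q_m = Q_H·(T_m/T_H) = 144 × 1558.00/2533.00 = 88.6 kJ.
Second-stage efficiency η₂ = 1 − T_C/T_m = 1 − 377.00/1558.00 = 0.7580, so W₂ = η₂·Q_m = 67.1 kJ.

W₂ ≈ 67.1 kJ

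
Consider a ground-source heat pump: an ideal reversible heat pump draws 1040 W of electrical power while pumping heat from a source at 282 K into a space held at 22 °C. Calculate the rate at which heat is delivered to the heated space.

Q̇_H ≈ 23300 W

T_H = 22 °C → 22 + 273.15 = 295.15 K.
For a reversible heat pump, COP_HP = T_H/(T_H − T_C) = 295.15/13.15 = 22.4449.
Q_H = COP_HP · W = 22.4449 × 1040 = 23300 W.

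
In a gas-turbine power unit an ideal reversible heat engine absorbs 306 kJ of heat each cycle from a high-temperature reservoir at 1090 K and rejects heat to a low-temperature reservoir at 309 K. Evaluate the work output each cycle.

The Carnot efficiency is η = 1 − T_C/T_H = 1 − 309.00/1090.00 = 0.7165.
W = η·Q_H = 0.7165 × 306 = 219 kJ.

W ≈ 219 kJ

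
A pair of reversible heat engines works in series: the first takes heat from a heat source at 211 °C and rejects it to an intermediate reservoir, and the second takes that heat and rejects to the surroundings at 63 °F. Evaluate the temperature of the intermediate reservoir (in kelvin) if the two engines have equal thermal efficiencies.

T_H = 211 °C → 211 + 273.15 = 484.15 K.
T_C = 63 °F → (63 − 32) × 5/9 = 17.22 °C = 290.37 K.
Equal efficiencies require 1 − T_m/T_H = 1 − T_C/T_m, i.e. T_m/T_H = T_C/T_m, so T_m = √(T_H·T_C) = √(484.15 × 290.37) = 375 K.

T_m ≈ 375 K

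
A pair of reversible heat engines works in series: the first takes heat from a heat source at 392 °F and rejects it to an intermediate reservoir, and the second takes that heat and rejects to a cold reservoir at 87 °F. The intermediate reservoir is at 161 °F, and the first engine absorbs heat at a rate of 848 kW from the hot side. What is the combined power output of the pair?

Ẇ_total ≈ 304 kW

T_H = 392 °F → (392 − 32) × 5/9 = 200.00 °C = 473.15 K.
T_C = 87 °F → (87 − 32) × 5/9 = 30.56 °C = 303.71 K.
Two reversible stages in series are equivalent to a single Carnot engine between T_H and T_C, so η_total = 1 − T_C/T_H = 1 − 303.71/473.15 = 0.3581.
W_total = η_total · Q_H = 0.3581 × 848 = 304 kW.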